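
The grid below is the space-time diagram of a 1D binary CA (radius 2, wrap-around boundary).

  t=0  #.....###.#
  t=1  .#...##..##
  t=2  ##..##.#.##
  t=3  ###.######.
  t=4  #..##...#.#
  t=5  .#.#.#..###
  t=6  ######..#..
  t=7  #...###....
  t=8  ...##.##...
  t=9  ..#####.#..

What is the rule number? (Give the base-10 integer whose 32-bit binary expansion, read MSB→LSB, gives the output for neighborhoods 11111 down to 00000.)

1609575656

  ##### -> .   bit 31 = 0  t=3,i=6
  ####. -> #   bit 30 = 1  t=2,i=0
  ###.# -> .   bit 29 = 0  t=0,i=8
  ###.. -> #   bit 28 = 1  t=2,i=1
  ##.## -> #   bit 27 = 1  t=0,i=9
  ##.#. -> #   bit 26 = 1  t=1,i=0
  ##..# -> #   bit 25 = 1  t=1,i=7
  ##... -> #   bit 24 = 1  t=0,i=1
  #.### -> #   bit 23 = 1  t=2,i=9
  #.##. -> #   bit 22 = 1  t=0,i=10
  #.#.# -> #   bit 21 = 1  t=2,i=7
  #.#.. -> #   bit 20 = 1  t=1,i=1
  #..## -> .   bit 19 = 0  t=1,i=8
  #..#. -> .   bit 18 = 0  t=6,i=7
  #...# -> .   bit 17 = 0  t=1,i=3
  #.... -> .   bit 16 = 0  t=0,i=2
  .#### -> .   bit 15 = 0  t=2,i=10
  .###. -> .   bit 14 = 0  t=0,i=7
  .##.# -> #   bit 13 = 1  t=1,i=10
  .##.. -> .   bit 12 = 0  t=0,i=0
  .#.## -> #   bit 11 = 1  t=2,i=8
  .#.#. -> #   bit 10 = 1  t=5,i=2
  .#..# -> .   bit 9 = 0  t=5,i=6
  .#... -> .   bit 8 = 0  t=1,i=2
  ..### -> #   bit 7 = 1  t=0,i=6
  ..##. -> #   bit 6 = 1  t=1,i=5
  ..#.# -> #   bit 5 = 1  t=4,i=8
  ..#.. -> .   bit 4 = 0  t=6,i=8
  ...## -> #   bit 3 = 1  t=0,i=5
  ...#. -> .   bit 2 = 0  t=4,i=7
  ....# -> .   bit 1 = 0  t=0,i=4
  ..... -> .   bit 0 = 0  t=0,i=3
  bits 01011111111100000010110011101000 = 1609575656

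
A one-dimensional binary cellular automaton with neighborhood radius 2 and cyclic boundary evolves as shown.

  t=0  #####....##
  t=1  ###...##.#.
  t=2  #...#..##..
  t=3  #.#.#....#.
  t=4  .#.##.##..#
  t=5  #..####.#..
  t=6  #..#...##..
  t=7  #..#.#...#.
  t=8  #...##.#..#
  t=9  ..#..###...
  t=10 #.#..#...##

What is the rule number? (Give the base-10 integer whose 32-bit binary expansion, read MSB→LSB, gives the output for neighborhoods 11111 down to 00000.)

  [31] ##### => #  t=0,i=0
  [30] ####. => .  t=0,i=3
  [29] ###.# => .  t=5,i=6
  [28] ###.. => .  t=0,i=4
  [27] ##.## => #  t=4,i=5
  [26] ##.#. => #  t=1,i=8
  [25] ##..# => #  t=2,i=9
  [24] ##... => .  t=0,i=5
  [23] #.### => #  t=1,i=0
  [22] #.##. => #  t=4,i=3
  [21] #.#.# => .  t=1,i=9
  [20] #.#.. => #  t=3,i=4
  [19] #..## => .  t=2,i=6
  [18] #..#. => .  t=2,i=10
  [17] #...# => #  t=1,i=4
  [16] #.... => #  t=0,i=6
  [15] .#### => .  t=0,i=10
  [14] .###. => .  t=1,i=1
  [13] .##.# => #  t=1,i=7
  [12] .##.. => .  t=2,i=8
  [11] .#.## => .  t=1,i=10
  [10] .#.#. => #  t=3,i=1
  [9] .#..# => .  t=2,i=5
  [8] .#... => .  t=2,i=1
  [7] ..### => #  t=0,i=9
  [6] ..##. => .  t=1,i=6
  [5] ..#.# => .  t=3,i=9
  [4] ..#.. => #  t=2,i=0
  [3] ...## => .  t=0,i=8
  [2] ...#. => .  t=2,i=3
  [1] ....# => #  t=0,i=7
  [0] ..... => #  t=9,i=10
  bits 10001110110100110010010010010011 = 2396202131

2396202131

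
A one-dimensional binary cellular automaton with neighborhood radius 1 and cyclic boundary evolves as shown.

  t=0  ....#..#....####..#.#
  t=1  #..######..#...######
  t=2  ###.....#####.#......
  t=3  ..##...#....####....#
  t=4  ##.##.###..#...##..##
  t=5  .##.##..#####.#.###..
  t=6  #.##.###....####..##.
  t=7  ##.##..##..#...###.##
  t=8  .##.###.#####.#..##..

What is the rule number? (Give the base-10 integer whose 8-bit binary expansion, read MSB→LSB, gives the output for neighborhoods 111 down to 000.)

  ###|.  b7=0 t=0,i=13
  ##.|#  b6=1 t=0,i=15
  #.#|#  b5=1 t=0,i=19
  #..|#  b4=1 t=0,i=0
  .##|.  b3=0 t=0,i=12
  .#.|#  b2=1 t=0,i=4
  ..#|#  b1=1 t=0,i=3
  ...|.  b0=0 t=0,i=1
  bits 01110110 = 118

118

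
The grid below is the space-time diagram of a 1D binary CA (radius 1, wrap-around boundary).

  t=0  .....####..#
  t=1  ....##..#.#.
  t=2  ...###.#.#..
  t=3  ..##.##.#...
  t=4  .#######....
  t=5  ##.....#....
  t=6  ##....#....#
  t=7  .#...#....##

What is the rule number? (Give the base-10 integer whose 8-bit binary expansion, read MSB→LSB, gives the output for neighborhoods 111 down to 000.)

  [7] ### => .  t=0,i=6
  [6] ##. => #  t=0,i=8
  [5] #.# => #  t=1,i=9
  [4] #.. => .  t=0,i=0
  [3] .## => #  t=0,i=5
  [2] .#. => .  t=0,i=11
  [1] ..# => #  t=0,i=4
  [0] ... => .  t=0,i=1
  bits 01101010 = 106

106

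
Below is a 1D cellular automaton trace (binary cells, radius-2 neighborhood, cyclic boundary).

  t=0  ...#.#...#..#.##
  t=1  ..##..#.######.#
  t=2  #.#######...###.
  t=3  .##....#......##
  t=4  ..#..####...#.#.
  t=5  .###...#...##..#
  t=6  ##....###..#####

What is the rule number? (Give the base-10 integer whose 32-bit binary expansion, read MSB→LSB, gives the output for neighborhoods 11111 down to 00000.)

1719933814

  [31] ##### => .  t=1,i=10
  [30] ####. => #  t=1,i=12
  [29] ###.# => #  t=1,i=13
  [28] ###.. => .  t=2,i=8
  [27] ##.## => .  t=3,i=0
  [26] ##.#. => #  t=1,i=14
  [25] ##..# => #  t=1,i=4
  [24] ##... => .  t=0,i=0
  [23] #.### => #  t=1,i=8
  [22] #.##. => .  t=0,i=14
  [21] #.#.# => .  t=2,i=0
  [20] #.#.. => .  t=0,i=5
  [19] #..## => .  t=1,i=1
  [18] #..#. => #  t=0,i=11
  [17] #...# => .  t=0,i=1
  [16] #.... => .  t=3,i=4
  [15] .#### => .  t=1,i=9
  [14] .###. => .  t=2,i=13
  [13] .##.# => .  t=3,i=15
  [12] .##.. => #  t=0,i=15
  [11] .#.## => #  t=0,i=13
  [10] .#.#. => .  t=0,i=4
  [9] .#..# => #  t=0,i=10
  [8] .#... => #  t=0,i=6
  [7] ..### => .  t=2,i=12
  [6] ..##. => #  t=1,i=2
  [5] ..#.# => #  t=0,i=3
  [4] ..#.. => #  t=0,i=9
  [3] ...## => .  t=2,i=11
  [2] ...#. => #  t=0,i=2
  [1] ....# => #  t=3,i=5
  [0] ..... => .  t=3,i=10
  bits 01100110100001000001101101110110 = 1719933814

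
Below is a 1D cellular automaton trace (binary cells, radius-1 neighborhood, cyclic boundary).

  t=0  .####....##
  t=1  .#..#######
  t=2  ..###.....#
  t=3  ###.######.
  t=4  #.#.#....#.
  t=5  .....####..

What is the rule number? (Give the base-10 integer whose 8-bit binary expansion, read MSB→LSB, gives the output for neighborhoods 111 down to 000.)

  [7] ### => .  t=0,i=2
  [6] ##. => #  t=0,i=4
  [5] #.# => .  t=0,i=0
  [4] #.. => #  t=0,i=5
  [3] .## => #  t=0,i=1
  [2] .#. => .  t=1,i=1
  [1] ..# => #  t=0,i=8
  [0] ... => #  t=0,i=6
  bits 01011011 = 91

91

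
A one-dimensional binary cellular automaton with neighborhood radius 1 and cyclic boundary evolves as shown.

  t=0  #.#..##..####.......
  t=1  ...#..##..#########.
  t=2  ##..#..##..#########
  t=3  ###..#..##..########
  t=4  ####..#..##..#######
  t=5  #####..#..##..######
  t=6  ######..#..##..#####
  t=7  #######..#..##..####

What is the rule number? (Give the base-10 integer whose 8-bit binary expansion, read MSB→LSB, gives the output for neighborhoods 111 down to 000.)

  ###|#  b7=1 t=0,i=10
  ##.|#  b6=1 t=0,i=6
  #.#|.  b5=0 t=0,i=1
  #..|#  b4=1 t=0,i=3
  .##|.  b3=0 t=0,i=5
  .#.|.  b2=0 t=0,i=0
  ..#|.  b1=0 t=0,i=4
  ...|#  b0=1 t=0,i=14
  bits 11010001 = 209

209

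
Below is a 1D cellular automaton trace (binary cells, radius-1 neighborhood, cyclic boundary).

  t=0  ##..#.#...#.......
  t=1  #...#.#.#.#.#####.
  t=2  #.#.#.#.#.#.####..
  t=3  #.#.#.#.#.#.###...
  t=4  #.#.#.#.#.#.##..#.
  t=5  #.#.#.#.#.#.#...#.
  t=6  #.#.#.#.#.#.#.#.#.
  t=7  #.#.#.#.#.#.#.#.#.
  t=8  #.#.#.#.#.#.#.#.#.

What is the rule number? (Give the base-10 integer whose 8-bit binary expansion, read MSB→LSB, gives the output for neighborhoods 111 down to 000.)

141

  nb ###: next=#  (t=1,i=13, bit7=1)
  nb ##.: next=.  (t=0,i=1, bit6=0)
  nb #.#: next=.  (t=0,i=5, bit5=0)
  nb #..: next=.  (t=0,i=2, bit4=0)
  nb .##: next=#  (t=0,i=0, bit3=1)
  nb .#.: next=#  (t=0,i=4, bit2=1)
  nb ..#: next=.  (t=0,i=3, bit1=0)
  nb ...: next=#  (t=0,i=8, bit0=1)
  bits 10001101 = 141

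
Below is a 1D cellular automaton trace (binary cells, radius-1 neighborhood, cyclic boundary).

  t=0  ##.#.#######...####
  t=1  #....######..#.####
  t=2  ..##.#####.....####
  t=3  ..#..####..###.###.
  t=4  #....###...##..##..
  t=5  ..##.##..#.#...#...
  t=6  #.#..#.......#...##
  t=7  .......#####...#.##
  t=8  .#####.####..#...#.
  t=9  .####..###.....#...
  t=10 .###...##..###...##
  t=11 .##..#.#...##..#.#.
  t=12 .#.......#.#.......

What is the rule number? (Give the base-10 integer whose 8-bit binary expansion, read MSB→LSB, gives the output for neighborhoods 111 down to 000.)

  nb ###: next=#  (t=0,i=0, bit7=1)
  nb ##.: next=.  (t=0,i=1, bit6=0)
  nb #.#: next=.  (t=0,i=2, bit5=0)
  nb #..: next=.  (t=0,i=12, bit4=0)
  nb .##: next=#  (t=0,i=5, bit3=1)
  nb .#.: next=.  (t=0,i=3, bit2=0)
  nb ..#: next=.  (t=0,i=14, bit1=0)
  nb ...: next=#  (t=0,i=13, bit0=1)
  bits 10001001 = 137

137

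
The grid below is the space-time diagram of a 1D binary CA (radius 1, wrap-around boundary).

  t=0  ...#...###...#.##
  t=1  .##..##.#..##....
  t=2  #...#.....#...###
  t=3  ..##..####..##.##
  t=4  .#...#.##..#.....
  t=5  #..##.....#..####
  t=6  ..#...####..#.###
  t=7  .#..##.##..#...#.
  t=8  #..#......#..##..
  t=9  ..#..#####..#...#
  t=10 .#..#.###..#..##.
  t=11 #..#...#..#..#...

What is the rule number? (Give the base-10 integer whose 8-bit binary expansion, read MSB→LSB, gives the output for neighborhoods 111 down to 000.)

131

  nb ###: next=#  (t=0,i=8, bit7=1)
  nb ##.: next=.  (t=0,i=9, bit6=0)
  nb #.#: next=.  (t=0,i=14, bit5=0)
  nb #..: next=.  (t=0,i=0, bit4=0)
  nb .##: next=.  (t=0,i=7, bit3=0)
  nb .#.: next=.  (t=0,i=3, bit2=0)
  nb ..#: next=#  (t=0,i=2, bit1=1)
  nb ...: next=#  (t=0,i=1, bit0=1)
  bits 10000011 = 131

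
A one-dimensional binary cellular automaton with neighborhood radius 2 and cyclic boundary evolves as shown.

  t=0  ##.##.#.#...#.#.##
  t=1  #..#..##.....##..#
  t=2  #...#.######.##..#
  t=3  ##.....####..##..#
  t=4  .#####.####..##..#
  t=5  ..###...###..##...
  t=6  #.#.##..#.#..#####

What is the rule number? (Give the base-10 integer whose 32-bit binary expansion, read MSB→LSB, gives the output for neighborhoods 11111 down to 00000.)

  #####|#  b31=1 t=2,i=8
  ####.|#  b30=1 t=0,i=0
  ###.#|.  b29=0 t=0,i=1
  ###..|#  b28=1 t=3,i=1
  ##.##|.  b27=0 t=0,i=2
  ##.#.|.  b26=0 t=0,i=5
  ##..#|.  b25=0 t=1,i=1
  ##...|#  b24=1 t=1,i=8
  #.###|.  b23=0 t=0,i=16
  #.##.|#  b22=1 t=0,i=3
  #.#.#|#  b21=1 t=0,i=6
  #.#..|.  b20=0 t=0,i=8
  #..##|.  b19=0 t=1,i=5
  #..#.|.  b18=0 t=1,i=2
  #...#|.  b17=0 t=0,i=10
  #....|#  b16=1 t=1,i=9
  .####|#  b15=1 t=0,i=17
  .###.|.  b14=0 t=3,i=0
  .##.#|.  b13=0 t=0,i=4
  .##..|#  b12=1 t=1,i=0
  .#.##|.  b11=0 t=0,i=15
  .#.#.|#  b10=1 t=0,i=7
  .#..#|#  b9=1 t=1,i=4
  .#...|.  b8=0 t=0,i=9
  ..###|#  b7=1 t=3,i=7
  ..##.|#  b6=1 t=1,i=6
  ..#.#|.  b5=0 t=0,i=12
  ..#..|.  b4=0 t=1,i=3
  ...##|.  b3=0 t=1,i=12
  ...#.|.  b2=0 t=0,i=11
  ....#|#  b1=1 t=1,i=11
  .....|#  b0=1 t=1,i=10
  bits 11010001011000011001011011000011 = 3512833731

3512833731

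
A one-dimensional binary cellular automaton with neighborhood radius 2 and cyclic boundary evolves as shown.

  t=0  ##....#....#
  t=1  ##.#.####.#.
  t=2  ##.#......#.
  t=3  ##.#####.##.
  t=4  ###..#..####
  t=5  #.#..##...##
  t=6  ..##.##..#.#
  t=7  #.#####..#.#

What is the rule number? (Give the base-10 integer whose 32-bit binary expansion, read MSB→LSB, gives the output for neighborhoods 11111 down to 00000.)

  #####|#  b31=1 t=3,i=5
  ####.|.  b30=0 t=1,i=7
  ###.#|.  b29=0 t=1,i=8
  ###..|#  b28=1 t=0,i=1
  ##.##|#  b27=1 t=3,i=2
  ##.#.|.  b26=0 t=1,i=2
  ##..#|.  b25=0 t=4,i=3
  ##...|.  b24=0 t=0,i=2
  #.###|.  b23=0 t=1,i=5
  #.##.|#  b22=1 t=1,i=0
  #.#.#|#  b21=1 t=1,i=3
  #.#..|#  b20=1 t=2,i=3
  #..##|.  b19=0 t=4,i=7
  #..#.|.  b18=0 t=4,i=4
  #...#|.  b17=0 t=5,i=8
  #....|#  b16=1 t=0,i=3
  .####|.  b15=0 t=1,i=6
  .###.|#  b14=1 t=0,i=0
  .##.#|#  b13=1 t=1,i=1
  .##..|#  b12=1 t=5,i=6
  .#.##|.  b11=0 t=1,i=4
  .#.#.|.  b10=0 t=6,i=10
  .#..#|#  b9=1 t=4,i=6
  .#...|#  b8=1 t=0,i=7
  ..###|.  b7=0 t=0,i=11
  ..##.|#  b6=1 t=5,i=5
  ..#.#|#  b5=1 t=2,i=10
  ..#..|#  b4=1 t=0,i=6
  ...##|#  b3=1 t=0,i=10
  ...#.|#  b2=1 t=0,i=5
  ....#|.  b1=0 t=0,i=4
  .....|#  b0=1 t=2,i=6
  bits 10011000011100010111001101111101 = 2557571965

2557571965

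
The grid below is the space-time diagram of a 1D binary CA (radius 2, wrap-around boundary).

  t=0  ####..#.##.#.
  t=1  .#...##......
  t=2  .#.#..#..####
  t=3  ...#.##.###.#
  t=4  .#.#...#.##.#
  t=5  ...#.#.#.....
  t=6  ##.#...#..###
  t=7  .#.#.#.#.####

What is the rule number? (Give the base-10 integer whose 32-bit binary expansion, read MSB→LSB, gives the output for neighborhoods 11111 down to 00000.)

  nb #####: next=#  (t=6,i=12, bit31=1)
  nb ####.: next=.  (t=0,i=2, bit30=0)
  nb ###.#: next=#  (t=2,i=12, bit29=1)
  nb ###..: next=.  (t=0,i=3, bit28=0)
  nb ##.##: next=#  (t=3,i=7, bit27=1)
  nb ##.#.: next=.  (t=0,i=10, bit26=0)
  nb ##..#: next=.  (t=0,i=4, bit25=0)
  nb ##...: next=.  (t=1,i=7, bit24=0)
  nb #.###: next=.  (t=0,i=0, bit23=0)
  nb #.##.: next=.  (t=0,i=8, bit22=0)
  nb #.#.#: next=.  (t=0,i=11, bit21=0)
  nb #.#..: next=#  (t=2,i=3, bit20=1)
  nb #..##: next=#  (t=2,i=8, bit19=1)
  nb #..#.: next=#  (t=0,i=5, bit18=1)
  nb #...#: next=#  (t=1,i=3, bit17=1)
  nb #....: next=.  (t=1,i=8, bit16=0)
  nb .####: next=#  (t=0,i=1, bit15=1)
  nb .###.: next=#  (t=3,i=9, bit14=1)
  nb .##.#: next=.  (t=0,i=9, bit13=0)
  nb .##..: next=#  (t=1,i=6, bit12=1)
  nb .#.##: next=.  (t=0,i=7, bit11=0)
  nb .#.#.: next=.  (t=2,i=2, bit10=0)
  nb .#..#: next=.  (t=2,i=4, bit9=0)
  nb .#...: next=.  (t=1,i=2, bit8=0)
  nb ..###: next=#  (t=2,i=9, bit7=1)
  nb ..##.: next=.  (t=1,i=5, bit6=0)
  nb ..#.#: next=#  (t=0,i=6, bit5=1)
  nb ..#..: next=#  (t=1,i=1, bit4=1)
  nb ...##: next=.  (t=1,i=4, bit3=0)
  nb ...#.: next=.  (t=1,i=0, bit2=0)
  nb ....#: next=#  (t=1,i=12, bit1=1)
  nb .....: next=#  (t=1,i=9, bit0=1)
  bits 10101000000111101101000010110011 = 2820591795

2820591795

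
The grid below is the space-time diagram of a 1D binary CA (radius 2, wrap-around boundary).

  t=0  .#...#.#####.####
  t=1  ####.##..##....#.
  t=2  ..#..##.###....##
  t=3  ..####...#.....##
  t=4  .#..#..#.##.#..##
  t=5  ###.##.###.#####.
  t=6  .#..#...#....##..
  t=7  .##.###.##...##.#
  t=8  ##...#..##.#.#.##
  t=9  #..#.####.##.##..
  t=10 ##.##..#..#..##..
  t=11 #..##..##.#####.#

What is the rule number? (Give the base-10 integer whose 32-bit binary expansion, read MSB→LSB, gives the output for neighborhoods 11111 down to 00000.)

  nb #####: next=#  (t=0,i=9, bit31=1)
  nb ####.: next=#  (t=0,i=10, bit30=1)
  nb ###.#: next=.  (t=0,i=11, bit29=0)
  nb ###..: next=.  (t=2,i=10, bit28=0)
  nb ##.##: next=.  (t=0,i=12, bit27=0)
  nb ##.#.: next=#  (t=0,i=0, bit26=1)
  nb ##..#: next=.  (t=1,i=7, bit25=0)
  nb ##...: next=.  (t=1,i=11, bit24=0)
  nb #.###: next=.  (t=0,i=7, bit23=0)
  nb #.##.: next=#  (t=1,i=5, bit22=1)
  nb #.#.#: next=#  (t=7,i=16, bit21=1)
  nb #.#..: next=#  (t=0,i=1, bit20=1)
  nb #..##: next=#  (t=1,i=8, bit19=1)
  nb #..#.: next=.  (t=2,i=1, bit18=0)
  nb #...#: next=#  (t=0,i=3, bit17=1)
  nb #....: next=.  (t=1,i=12, bit16=0)
  nb .####: next=.  (t=0,i=8, bit15=0)
  nb .###.: next=#  (t=2,i=9, bit14=1)
  nb .##.#: next=.  (t=2,i=6, bit13=0)
  nb .##..: next=#  (t=1,i=6, bit12=1)
  nb .#.##: next=#  (t=0,i=6, bit11=1)
  nb .#.#.: next=.  (t=8,i=12, bit10=0)
  nb .#..#: next=#  (t=2,i=3, bit9=1)
  nb .#...: next=#  (t=0,i=2, bit8=1)
  nb ..###: next=.  (t=3,i=2, bit7=0)
  nb ..##.: next=#  (t=1,i=9, bit6=1)
  nb ..#.#: next=#  (t=0,i=5, bit5=1)
  nb ..#..: next=#  (t=2,i=2, bit4=1)
  nb ...##: next=.  (t=2,i=14, bit3=0)
  nb ...#.: next=.  (t=0,i=4, bit2=0)
  nb ....#: next=.  (t=1,i=13, bit1=0)
  nb .....: next=#  (t=3,i=12, bit0=1)
  bits 11000100011110100101101101110001 = 3296353137

3296353137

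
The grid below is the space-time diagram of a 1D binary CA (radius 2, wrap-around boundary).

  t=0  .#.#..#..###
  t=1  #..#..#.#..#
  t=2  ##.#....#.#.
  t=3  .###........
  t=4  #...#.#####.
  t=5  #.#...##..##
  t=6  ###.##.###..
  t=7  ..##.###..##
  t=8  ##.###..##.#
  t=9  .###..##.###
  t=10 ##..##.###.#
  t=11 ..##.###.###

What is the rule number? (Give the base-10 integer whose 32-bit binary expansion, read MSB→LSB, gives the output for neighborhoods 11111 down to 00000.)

798666777

  [31] ##### => .  t=4,i=8
  [30] ####. => .  t=4,i=9
  [29] ###.# => #  t=0,i=11
  [28] ###.. => .  t=3,i=3
  [27] ##.## => #  t=6,i=3
  [26] ##.#. => #  t=0,i=0
  [25] ##..# => #  t=1,i=1
  [24] ##... => #  t=3,i=4
  [23] #.### => #  t=4,i=6
  [22] #.##. => .  t=2,i=0
  [21] #.#.# => .  t=0,i=1
  [20] #.#.. => #  t=0,i=3
  [19] #..## => #  t=0,i=8
  [18] #..#. => .  t=0,i=5
  [17] #...# => #  t=4,i=2
  [16] #.... => .  t=2,i=5
  [15] .#### => #  t=4,i=7
  [14] .###. => .  t=0,i=10
  [13] .##.# => #  t=2,i=1
  [12] .##.. => #  t=1,i=0
  [11] .#.## => .  t=2,i=11
  [10] .#.#. => .  t=0,i=2
  [9] .#..# => .  t=0,i=4
  [8] .#... => .  t=2,i=4
  [7] ..### => .  t=0,i=9
  [6] ..##. => .  t=1,i=11
  [5] ..#.# => .  t=1,i=6
  [4] ..#.. => #  t=0,i=6
  [3] ...## => #  t=3,i=0
  [2] ...#. => .  t=2,i=7
  [1] ....# => .  t=2,i=6
  [0] ..... => #  t=3,i=6
  bits 00101111100110101011000000011001 = 798666777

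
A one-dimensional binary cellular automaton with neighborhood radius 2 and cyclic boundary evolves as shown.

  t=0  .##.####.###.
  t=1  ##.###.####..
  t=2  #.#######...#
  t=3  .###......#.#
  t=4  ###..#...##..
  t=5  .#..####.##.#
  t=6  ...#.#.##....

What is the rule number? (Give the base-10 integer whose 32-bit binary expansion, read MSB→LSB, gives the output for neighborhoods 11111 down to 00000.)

  nb #####: next=.  (t=2,i=4, bit31=0)
  nb ####.: next=.  (t=0,i=6, bit30=0)
  nb ###.#: next=#  (t=0,i=7, bit29=1)
  nb ###..: next=.  (t=0,i=11, bit28=0)
  nb ##.##: next=#  (t=0,i=3, bit27=1)
  nb ##.#.: next=.  (t=5,i=11, bit26=0)
  nb ##..#: next=.  (t=0,i=12, bit25=0)
  nb ##...: next=.  (t=2,i=9, bit24=0)
  nb #.###: next=#  (t=0,i=4, bit23=1)
  nb #.##.: next=.  (t=5,i=9, bit22=0)
  nb #.#.#: next=.  (t=3,i=12, bit21=0)
  nb #.#..: next=.  (t=5,i=1, bit20=0)
  nb #..##: next=#  (t=0,i=0, bit19=1)
  nb #..#.: next=#  (t=4,i=4, bit18=1)
  nb #...#: next=#  (t=2,i=10, bit17=1)
  nb #....: next=#  (t=3,i=5, bit16=1)
  nb .####: next=#  (t=0,i=5, bit15=1)
  nb .###.: next=#  (t=0,i=10, bit14=1)
  nb .##.#: next=.  (t=0,i=2, bit13=0)
  nb .##..: next=#  (t=4,i=10, bit12=1)
  nb .#.##: next=#  (t=3,i=0, bit11=1)
  nb .#.#.: next=.  (t=3,i=11, bit10=0)
  nb .#..#: next=.  (t=5,i=2, bit9=0)
  nb .#...: next=#  (t=4,i=6, bit8=1)
  nb ..###: next=.  (t=4,i=0, bit7=0)
  nb ..##.: next=#  (t=0,i=1, bit6=1)
  nb ..#.#: next=#  (t=3,i=10, bit5=1)
  nb ..#..: next=#  (t=4,i=5, bit4=1)
  nb ...##: next=.  (t=2,i=11, bit3=0)
  nb ...#.: next=#  (t=3,i=9, bit2=1)
  nb ....#: next=.  (t=3,i=8, bit1=0)
  nb .....: next=.  (t=3,i=6, bit0=0)
  bits 00101000100011111101100101110100 = 680515956

680515956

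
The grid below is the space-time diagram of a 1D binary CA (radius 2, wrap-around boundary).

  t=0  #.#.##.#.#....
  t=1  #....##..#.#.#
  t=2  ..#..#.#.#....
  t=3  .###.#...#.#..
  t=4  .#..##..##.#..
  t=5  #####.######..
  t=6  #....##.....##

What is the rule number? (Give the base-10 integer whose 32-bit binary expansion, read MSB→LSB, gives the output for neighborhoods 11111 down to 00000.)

  ##### -> .   bit 31 = 0  t=5,i=2
  ####. -> .   bit 30 = 0  t=5,i=3
  ###.# -> .   bit 29 = 0  t=3,i=3
  ###.. -> .   bit 28 = 0  t=5,i=11
  ##.## -> #   bit 27 = 1  t=5,i=5
  ##.#. -> #   bit 26 = 1  t=0,i=6
  ##..# -> #   bit 25 = 1  t=1,i=7
  ##... -> .   bit 24 = 0  t=1,i=1
  #.### -> #   bit 23 = 1  t=5,i=6
  #.##. -> .   bit 22 = 0  t=0,i=4
  #.#.# -> .   bit 21 = 0  t=0,i=2
  #.#.. -> #   bit 20 = 1  t=0,i=9
  #..## -> #   bit 19 = 1  t=4,i=3
  #..#. -> .   bit 18 = 0  t=1,i=8
  #...# -> .   bit 17 = 0  t=3,i=7
  #.... -> #   bit 16 = 1  t=0,i=11
  .#### -> .   bit 15 = 0  t=5,i=1
  .###. -> .   bit 14 = 0  t=3,i=2
  .##.# -> #   bit 13 = 1  t=0,i=5
  .##.. -> .   bit 12 = 0  t=1,i=0
  .#.## -> .   bit 11 = 0  t=0,i=3
  .#.#. -> .   bit 10 = 0  t=0,i=1
  .#..# -> #   bit 9 = 1  t=2,i=3
  .#... -> .   bit 8 = 0  t=0,i=10
  ..### -> #   bit 7 = 1  t=3,i=1
  ..##. -> #   bit 6 = 1  t=1,i=5
  ..#.# -> #   bit 5 = 1  t=0,i=0
  ..#.. -> #   bit 4 = 1  t=2,i=2
  ...## -> .   bit 3 = 0  t=1,i=4
  ...#. -> #   bit 2 = 1  t=0,i=13
  ....# -> .   bit 1 = 0  t=0,i=12
  ..... -> .   bit 0 = 0  t=2,i=12
  bits 00001110100110010010001011110100 = 244916980

244916980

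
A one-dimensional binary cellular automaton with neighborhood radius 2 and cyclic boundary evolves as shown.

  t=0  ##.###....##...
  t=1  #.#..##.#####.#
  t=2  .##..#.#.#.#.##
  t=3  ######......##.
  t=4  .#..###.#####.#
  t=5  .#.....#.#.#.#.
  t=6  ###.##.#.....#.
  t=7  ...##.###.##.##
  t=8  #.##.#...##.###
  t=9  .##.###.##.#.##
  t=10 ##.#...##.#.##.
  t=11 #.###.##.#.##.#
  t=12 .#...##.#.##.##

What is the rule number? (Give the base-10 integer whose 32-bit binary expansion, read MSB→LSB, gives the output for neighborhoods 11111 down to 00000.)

  nb #####: next=.  (t=1,i=10, bit31=0)
  nb ####.: next=#  (t=1,i=11, bit30=1)
  nb ###.#: next=.  (t=1,i=12, bit29=0)
  nb ###..: next=#  (t=0,i=5, bit28=1)
  nb ##.##: next=#  (t=0,i=2, bit27=1)
  nb ##.#.: next=#  (t=1,i=1, bit26=1)
  nb ##..#: next=#  (t=2,i=3, bit25=1)
  nb ##...: next=#  (t=0,i=6, bit24=1)
  nb #.###: next=.  (t=0,i=3, bit23=0)
  nb #.##.: next=#  (t=1,i=14, bit22=1)
  nb #.#.#: next=.  (t=2,i=7, bit21=0)
  nb #.#..: next=#  (t=1,i=2, bit20=1)
  nb #..##: next=.  (t=1,i=4, bit19=0)
  nb #..#.: next=#  (t=2,i=4, bit18=1)
  nb #...#: next=.  (t=0,i=13, bit17=0)
  nb #....: next=.  (t=0,i=7, bit16=0)
  nb .####: next=#  (t=1,i=9, bit15=1)
  nb .###.: next=.  (t=0,i=4, bit14=0)
  nb .##.#: next=.  (t=0,i=1, bit13=0)
  nb .##..: next=#  (t=0,i=11, bit12=1)
  nb .#.##: next=#  (t=2,i=12, bit11=1)
  nb .#.#.: next=.  (t=2,i=6, bit10=0)
  nb .#..#: next=.  (t=1,i=3, bit9=0)
  nb .#...: next=#  (t=5,i=2, bit8=1)
  nb ..###: next=.  (t=4,i=4, bit7=0)
  nb ..##.: next=#  (t=0,i=0, bit6=1)
  nb ..#.#: next=#  (t=2,i=5, bit5=1)
  nb ..#..: next=#  (t=5,i=1, bit4=1)
  nb ...##: next=#  (t=0,i=9, bit3=1)
  nb ...#.: next=.  (t=5,i=6, bit2=0)
  nb ....#: next=#  (t=0,i=8, bit1=1)
  nb .....: next=#  (t=3,i=8, bit0=1)
  bits 01011111010101001001100101111011 = 1599379835

1599379835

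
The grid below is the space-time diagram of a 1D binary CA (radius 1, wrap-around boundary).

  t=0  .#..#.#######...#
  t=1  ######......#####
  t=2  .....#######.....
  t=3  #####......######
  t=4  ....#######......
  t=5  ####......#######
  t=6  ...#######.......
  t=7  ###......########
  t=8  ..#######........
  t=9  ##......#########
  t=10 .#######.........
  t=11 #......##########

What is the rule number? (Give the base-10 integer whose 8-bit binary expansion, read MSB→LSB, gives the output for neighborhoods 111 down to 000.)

119

  ### -> .   bit 7 = 0  t=0,i=7
  ##. -> #   bit 6 = 1  t=0,i=12
  #.# -> #   bit 5 = 1  t=0,i=0
  #.. -> #   bit 4 = 1  t=0,i=2
  .## -> .   bit 3 = 0  t=0,i=6
  .#. -> #   bit 2 = 1  t=0,i=1
  ..# -> #   bit 1 = 1  t=0,i=3
  ... -> #   bit 0 = 1  t=0,i=14
  bits 01110111 = 119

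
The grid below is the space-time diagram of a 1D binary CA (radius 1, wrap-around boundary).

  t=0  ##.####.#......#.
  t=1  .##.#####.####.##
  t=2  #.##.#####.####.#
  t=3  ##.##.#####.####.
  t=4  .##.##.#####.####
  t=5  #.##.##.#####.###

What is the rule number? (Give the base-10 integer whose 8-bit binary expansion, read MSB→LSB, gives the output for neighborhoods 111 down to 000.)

229

  [7] ### => #  t=0,i=4
  [6] ##. => #  t=0,i=1
  [5] #.# => #  t=0,i=2
  [4] #.. => .  t=0,i=9
  [3] .## => .  t=0,i=0
  [2] .#. => #  t=0,i=8
  [1] ..# => .  t=0,i=14
  [0] ... => #  t=0,i=10
  bits 11100101 = 229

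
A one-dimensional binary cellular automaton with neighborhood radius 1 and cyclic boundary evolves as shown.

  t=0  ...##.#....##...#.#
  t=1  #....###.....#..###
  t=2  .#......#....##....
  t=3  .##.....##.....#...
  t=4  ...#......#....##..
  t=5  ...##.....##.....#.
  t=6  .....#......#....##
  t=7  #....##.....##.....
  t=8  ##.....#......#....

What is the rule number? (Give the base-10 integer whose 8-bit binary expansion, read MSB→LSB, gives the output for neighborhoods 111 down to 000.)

52

  ###|.  b7=0 t=1,i=6
  ##.|.  b6=0 t=0,i=4
  #.#|#  b5=1 t=0,i=5
  #..|#  b4=1 t=0,i=0
  .##|.  b3=0 t=0,i=3
  .#.|#  b2=1 t=0,i=6
  ..#|.  b1=0 t=0,i=2
  ...|.  b0=0 t=0,i=1
  bits 00110100 = 52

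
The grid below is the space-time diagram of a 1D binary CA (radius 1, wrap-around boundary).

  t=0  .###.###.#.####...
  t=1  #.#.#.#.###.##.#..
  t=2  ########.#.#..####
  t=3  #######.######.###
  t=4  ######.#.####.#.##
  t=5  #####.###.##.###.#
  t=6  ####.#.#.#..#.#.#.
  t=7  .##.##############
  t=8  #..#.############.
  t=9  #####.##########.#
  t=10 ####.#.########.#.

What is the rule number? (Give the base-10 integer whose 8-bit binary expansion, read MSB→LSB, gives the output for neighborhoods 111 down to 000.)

  nb ###: next=#  (t=0,i=2, bit7=1)
  nb ##.: next=.  (t=0,i=3, bit6=0)
  nb #.#: next=#  (t=0,i=4, bit5=1)
  nb #..: next=#  (t=0,i=15, bit4=1)
  nb .##: next=.  (t=0,i=1, bit3=0)
  nb .#.: next=#  (t=0,i=9, bit2=1)
  nb ..#: next=#  (t=0,i=0, bit1=1)
  nb ...: next=.  (t=0,i=16, bit0=0)
  bits 10110110 = 182

182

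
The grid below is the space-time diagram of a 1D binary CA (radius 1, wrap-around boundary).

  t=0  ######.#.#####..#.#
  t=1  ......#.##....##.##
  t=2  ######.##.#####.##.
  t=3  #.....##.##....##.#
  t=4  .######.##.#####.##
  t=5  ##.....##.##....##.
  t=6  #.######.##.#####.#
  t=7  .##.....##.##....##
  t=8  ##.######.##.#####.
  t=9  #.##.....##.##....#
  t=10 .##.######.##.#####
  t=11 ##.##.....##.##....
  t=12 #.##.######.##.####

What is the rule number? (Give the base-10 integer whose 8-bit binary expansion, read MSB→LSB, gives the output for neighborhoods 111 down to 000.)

59

  [7] ### => .  t=0,i=0
  [6] ##. => .  t=0,i=5
  [5] #.# => #  t=0,i=6
  [4] #.. => #  t=0,i=14
  [3] .## => #  t=0,i=9
  [2] .#. => .  t=0,i=7
  [1] ..# => #  t=0,i=15
  [0] ... => #  t=1,i=1
  bits 00111011 = 59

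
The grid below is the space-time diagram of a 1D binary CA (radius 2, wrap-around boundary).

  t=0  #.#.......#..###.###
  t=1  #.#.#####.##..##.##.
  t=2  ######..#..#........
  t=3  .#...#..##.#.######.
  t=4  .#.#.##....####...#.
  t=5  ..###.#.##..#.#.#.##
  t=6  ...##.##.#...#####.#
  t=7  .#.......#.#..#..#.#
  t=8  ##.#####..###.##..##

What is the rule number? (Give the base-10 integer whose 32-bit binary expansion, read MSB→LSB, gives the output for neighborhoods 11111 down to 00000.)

817094163

  ##### -> .   bit 31 = 0  t=1,i=6
  ####. -> .   bit 30 = 0  t=0,i=19
  ###.# -> #   bit 29 = 1  t=0,i=0
  ###.. -> #   bit 28 = 1  t=2,i=5
  ##.## -> .   bit 27 = 0  t=0,i=16
  ##.#. -> .   bit 26 = 0  t=0,i=1
  ##..# -> .   bit 25 = 0  t=1,i=12
  ##... -> .   bit 24 = 0  t=4,i=7
  #.### -> #   bit 23 = 1  t=0,i=17
  #.##. -> .   bit 22 = 0  t=1,i=10
  #.#.# -> #   bit 21 = 1  t=1,i=0
  #.#.. -> #   bit 20 = 1  t=0,i=2
  #..## -> .   bit 19 = 0  t=0,i=12
  #..#. -> .   bit 18 = 0  t=2,i=7
  #...# -> #   bit 17 = 1  t=3,i=3
  #.... -> #   bit 16 = 1  t=0,i=4
  .#### -> #   bit 15 = 1  t=0,i=18
  .###. -> #   bit 14 = 1  t=0,i=14
  .##.# -> .   bit 13 = 0  t=1,i=15
  .##.. -> #   bit 12 = 1  t=1,i=11
  .#.## -> #   bit 11 = 1  t=1,i=3
  .#.#. -> #   bit 10 = 1  t=1,i=1
  .#..# -> #   bit 9 = 1  t=0,i=11
  .#... -> .   bit 8 = 0  t=0,i=3
  ..### -> .   bit 7 = 0  t=0,i=13
  ..##. -> .   bit 6 = 0  t=1,i=14
  ..#.# -> .   bit 5 = 0  t=4,i=1
  ..#.. -> #   bit 4 = 1  t=0,i=10
  ...## -> .   bit 3 = 0  t=2,i=19
  ...#. -> .   bit 2 = 0  t=0,i=9
  ....# -> #   bit 1 = 1  t=0,i=8
  ..... -> #   bit 0 = 1  t=0,i=5
  bits 00110000101100111101111000010011 = 817094163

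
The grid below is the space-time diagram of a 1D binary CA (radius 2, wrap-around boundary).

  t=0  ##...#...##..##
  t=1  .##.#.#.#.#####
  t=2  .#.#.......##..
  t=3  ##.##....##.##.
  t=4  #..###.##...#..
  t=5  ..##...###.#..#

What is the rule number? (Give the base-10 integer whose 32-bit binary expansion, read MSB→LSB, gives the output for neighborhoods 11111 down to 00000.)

2539426222

  [31] ##### => #  t=1,i=12
  [30] ####. => .  t=0,i=0
  [29] ###.# => .  t=1,i=14
  [28] ###.. => #  t=0,i=1
  [27] ##.## => .  t=1,i=0
  [26] ##.#. => #  t=1,i=3
  [25] ##..# => #  t=0,i=11
  [24] ##... => #  t=0,i=2
  [23] #.### => .  t=1,i=10
  [22] #.##. => #  t=1,i=1
  [21] #.#.# => .  t=1,i=4
  [20] #.#.. => #  t=2,i=3
  [19] #..## => #  t=0,i=12
  [18] #..#. => #  t=4,i=14
  [17] #...# => .  t=0,i=3
  [16] #.... => .  t=2,i=5
  [15] .#### => #  t=0,i=14
  [14] .###. => .  t=4,i=4
  [13] .##.# => .  t=1,i=2
  [12] .##.. => #  t=0,i=10
  [11] .#.## => .  t=1,i=9
  [10] .#.#. => .  t=1,i=5
  [9] .#..# => .  t=4,i=1
  [8] .#... => #  t=0,i=6
  [7] ..### => #  t=0,i=13
  [6] ..##. => .  t=0,i=9
  [5] ..#.# => #  t=2,i=1
  [4] ..#.. => .  t=0,i=5
  [3] ...## => #  t=0,i=8
  [2] ...#. => #  t=0,i=4
  [1] ....# => #  t=2,i=9
  [0] ..... => .  t=2,i=6
  bits 10010111010111001001000110101110 = 2539426222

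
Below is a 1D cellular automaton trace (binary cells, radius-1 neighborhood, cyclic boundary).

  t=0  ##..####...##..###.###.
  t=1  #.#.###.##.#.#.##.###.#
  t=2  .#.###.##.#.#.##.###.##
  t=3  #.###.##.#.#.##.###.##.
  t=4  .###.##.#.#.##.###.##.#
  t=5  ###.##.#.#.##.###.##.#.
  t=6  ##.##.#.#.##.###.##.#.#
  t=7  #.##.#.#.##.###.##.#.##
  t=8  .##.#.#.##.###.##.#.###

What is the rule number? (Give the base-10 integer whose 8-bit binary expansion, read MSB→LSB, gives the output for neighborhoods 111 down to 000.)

  nb ###: next=#  (t=0,i=5, bit7=1)
  nb ##.: next=.  (t=0,i=1, bit6=0)
  nb #.#: next=#  (t=0,i=18, bit5=1)
  nb #..: next=#  (t=0,i=2, bit4=1)
  nb .##: next=#  (t=0,i=0, bit3=1)
  nb .#.: next=.  (t=1,i=2, bit2=0)
  nb ..#: next=.  (t=0,i=3, bit1=0)
  nb ...: next=#  (t=0,i=9, bit0=1)
  bits 10111001 = 185

185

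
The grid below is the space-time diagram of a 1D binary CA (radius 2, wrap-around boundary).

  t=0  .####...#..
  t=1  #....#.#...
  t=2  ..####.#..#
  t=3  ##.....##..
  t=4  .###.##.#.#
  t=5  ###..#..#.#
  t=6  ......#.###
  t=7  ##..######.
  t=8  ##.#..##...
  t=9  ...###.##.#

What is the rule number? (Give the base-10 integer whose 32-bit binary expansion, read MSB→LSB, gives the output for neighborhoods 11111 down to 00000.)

2180602414

  [31] ##### => #  t=7,i=6
  [30] ####. => .  t=0,i=3
  [29] ###.# => .  t=2,i=5
  [28] ###.. => .  t=0,i=4
  [27] ##.## => .  t=4,i=4
  [26] ##.#. => .  t=2,i=6
  [25] ##..# => .  t=3,i=9
  [24] ##... => #  t=0,i=5
  [23] #.### => #  t=4,i=1
  [22] #.##. => #  t=4,i=5
  [21] #.#.# => #  t=4,i=8
  [20] #.#.. => #  t=1,i=7
  [19] #..## => #  t=2,i=1
  [18] #..#. => .  t=2,i=9
  [17] #...# => .  t=0,i=6
  [16] #.... => #  t=1,i=2
  [15] .#### => .  t=0,i=2
  [14] .###. => #  t=4,i=2
  [13] .##.# => .  t=4,i=6
  [12] .##.. => #  t=3,i=1
  [11] .#.## => #  t=4,i=0
  [10] .#.#. => .  t=1,i=6
  [9] .#..# => #  t=2,i=0
  [8] .#... => .  t=0,i=9
  [7] ..### => .  t=0,i=1
  [6] ..##. => .  t=3,i=0
  [5] ..#.# => #  t=1,i=5
  [4] ..#.. => .  t=0,i=8
  [3] ...## => #  t=0,i=0
  [2] ...#. => #  t=0,i=7
  [1] ....# => #  t=1,i=3
  [0] ..... => .  t=3,i=4
  bits 10000001111110010101101000101110 = 2180602414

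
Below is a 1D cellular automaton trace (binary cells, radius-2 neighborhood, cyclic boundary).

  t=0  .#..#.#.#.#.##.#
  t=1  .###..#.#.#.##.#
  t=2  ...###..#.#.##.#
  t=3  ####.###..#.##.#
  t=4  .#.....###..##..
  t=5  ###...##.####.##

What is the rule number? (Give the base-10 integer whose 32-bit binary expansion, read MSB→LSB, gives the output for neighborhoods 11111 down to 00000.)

2474517468

  nb #####: next=#  (t=3,i=1, bit31=1)
  nb ####.: next=.  (t=3,i=2, bit30=0)
  nb ###.#: next=.  (t=3,i=3, bit29=0)
  nb ###..: next=#  (t=1,i=3, bit28=1)
  nb ##.##: next=.  (t=3,i=4, bit27=0)
  nb ##.#.: next=.  (t=0,i=14, bit26=0)
  nb ##..#: next=#  (t=1,i=4, bit25=1)
  nb ##...: next=#  (t=4,i=14, bit24=1)
  nb #.###: next=.  (t=1,i=1, bit23=0)
  nb #.##.: next=#  (t=0,i=12, bit22=1)
  nb #.#.#: next=#  (t=0,i=6, bit21=1)
  nb #.#..: next=#  (t=0,i=1, bit20=1)
  nb #..##: next=#  (t=4,i=11, bit19=1)
  nb #..#.: next=#  (t=0,i=3, bit18=1)
  nb #...#: next=#  (t=2,i=1, bit17=1)
  nb #....: next=.  (t=4,i=3, bit16=0)
  nb .####: next=.  (t=3,i=0, bit15=0)
  nb .###.: next=.  (t=1,i=2, bit14=0)
  nb .##.#: next=#  (t=0,i=13, bit13=1)
  nb .##..: next=.  (t=4,i=13, bit12=0)
  nb .#.##: next=.  (t=0,i=11, bit11=0)
  nb .#.#.: next=.  (t=0,i=0, bit10=0)
  nb .#..#: next=#  (t=0,i=2, bit9=1)
  nb .#...: next=#  (t=2,i=0, bit8=1)
  nb ..###: next=#  (t=2,i=3, bit7=1)
  nb ..##.: next=#  (t=4,i=12, bit6=1)
  nb ..#.#: next=.  (t=0,i=4, bit5=0)
  nb ..#..: next=#  (t=4,i=1, bit4=1)
  nb ...##: next=#  (t=2,i=2, bit3=1)
  nb ...#.: next=#  (t=4,i=0, bit2=1)
  nb ....#: next=.  (t=4,i=5, bit1=0)
  nb .....: next=.  (t=4,i=4, bit0=0)
  bits 10010011011111100010001111011100 = 2474517468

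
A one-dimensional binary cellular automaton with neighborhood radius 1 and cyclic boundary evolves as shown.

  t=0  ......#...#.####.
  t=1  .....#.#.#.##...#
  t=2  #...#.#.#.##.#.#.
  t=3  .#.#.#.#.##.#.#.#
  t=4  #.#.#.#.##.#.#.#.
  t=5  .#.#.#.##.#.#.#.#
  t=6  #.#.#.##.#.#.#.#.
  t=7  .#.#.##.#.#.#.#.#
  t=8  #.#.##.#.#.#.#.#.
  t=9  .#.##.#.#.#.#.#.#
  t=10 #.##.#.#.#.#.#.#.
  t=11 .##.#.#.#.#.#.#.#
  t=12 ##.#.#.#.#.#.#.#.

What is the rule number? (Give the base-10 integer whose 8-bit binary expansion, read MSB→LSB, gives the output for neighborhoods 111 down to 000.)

  nb ###: next=.  (t=0,i=13, bit7=0)
  nb ##.: next=.  (t=0,i=15, bit6=0)
  nb #.#: next=#  (t=0,i=11, bit5=1)
  nb #..: next=#  (t=0,i=7, bit4=1)
  nb .##: next=#  (t=0,i=12, bit3=1)
  nb .#.: next=.  (t=0,i=6, bit2=0)
  nb ..#: next=#  (t=0,i=5, bit1=1)
  nb ...: next=.  (t=0,i=0, bit0=0)
  bits 00111010 = 58

58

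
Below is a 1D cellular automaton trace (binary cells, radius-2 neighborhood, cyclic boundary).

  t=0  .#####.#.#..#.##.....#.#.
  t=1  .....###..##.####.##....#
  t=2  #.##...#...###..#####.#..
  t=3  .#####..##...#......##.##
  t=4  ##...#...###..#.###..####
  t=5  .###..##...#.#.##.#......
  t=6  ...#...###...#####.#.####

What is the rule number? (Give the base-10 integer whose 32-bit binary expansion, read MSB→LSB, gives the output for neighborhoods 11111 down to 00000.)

1038498563

  ##### -> .   bit 31 = 0  t=0,i=3
  ####. -> .   bit 30 = 0  t=0,i=4
  ###.# -> #   bit 29 = 1  t=0,i=5
  ###.. -> #   bit 28 = 1  t=1,i=7
  ##.## -> #   bit 27 = 1  t=1,i=12
  ##.#. -> #   bit 26 = 1  t=0,i=6
  ##..# -> .   bit 25 = 0  t=1,i=8
  ##... -> #   bit 24 = 1  t=0,i=16
  #.### -> #   bit 23 = 1  t=1,i=13
  #.##. -> #   bit 22 = 1  t=0,i=14
  #.#.# -> #   bit 21 = 1  t=0,i=7
  #.#.. -> .   bit 20 = 0  t=0,i=9
  #..## -> .   bit 19 = 0  t=0,i=0
  #..#. -> #   bit 18 = 1  t=0,i=11
  #...# -> #   bit 17 = 1  t=2,i=5
  #.... -> .   bit 16 = 0  t=0,i=17
  .#### -> .   bit 15 = 0  t=0,i=2
  .###. -> .   bit 14 = 0  t=1,i=6
  .##.# -> #   bit 13 = 1  t=1,i=11
  .##.. -> #   bit 12 = 1  t=0,i=15
  .#.## -> #   bit 11 = 1  t=0,i=13
  .#.#. -> .   bit 10 = 0  t=0,i=8
  .#..# -> #   bit 9 = 1  t=0,i=10
  .#... -> #   bit 8 = 1  t=1,i=0
  ..### -> .   bit 7 = 0  t=0,i=1
  ..##. -> .   bit 6 = 0  t=1,i=10
  ..#.# -> .   bit 5 = 0  t=0,i=12
  ..#.. -> .   bit 4 = 0  t=1,i=24
  ...## -> .   bit 3 = 0  t=1,i=4
  ...#. -> .   bit 2 = 0  t=0,i=20
  ....# -> #   bit 1 = 1  t=0,i=19
  ..... -> #   bit 0 = 1  t=0,i=18
  bits 00111101111001100011101100000011 = 1038498563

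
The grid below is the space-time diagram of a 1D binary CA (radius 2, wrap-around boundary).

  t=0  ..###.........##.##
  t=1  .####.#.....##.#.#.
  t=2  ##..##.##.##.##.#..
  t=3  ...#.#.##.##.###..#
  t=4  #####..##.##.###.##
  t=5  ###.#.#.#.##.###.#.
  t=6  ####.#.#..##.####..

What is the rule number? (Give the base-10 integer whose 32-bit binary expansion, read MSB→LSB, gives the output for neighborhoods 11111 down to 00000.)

3033490878

  [31] ##### => #  t=4,i=0
  [30] ####. => .  t=1,i=3
  [29] ###.# => #  t=1,i=4
  [28] ###.. => #  t=0,i=4
  [27] ##.## => .  t=0,i=16
  [26] ##.#. => #  t=1,i=5
  [25] ##..# => .  t=0,i=0
  [24] ##... => .  t=0,i=5
  [23] #.### => #  t=3,i=13
  [22] #.##. => #  t=0,i=17
  [21] #.#.# => .  t=1,i=15
  [20] #.#.. => .  t=1,i=6
  [19] #..## => #  t=0,i=1
  [18] #..#. => #  t=3,i=17
  [17] #...# => #  t=3,i=1
  [16] #.... => #  t=0,i=6
  [15] .#### => .  t=1,i=2
  [14] .###. => #  t=0,i=3
  [13] .##.# => #  t=0,i=15
  [12] .##.. => .  t=0,i=18
  [11] .#.## => .  t=3,i=6
  [10] .#.#. => #  t=1,i=16
  [9] .#..# => .  t=1,i=18
  [8] .#... => #  t=1,i=7
  [7] ..### => #  t=0,i=2
  [6] ..##. => .  t=0,i=14
  [5] ..#.# => #  t=3,i=3
  [4] ..#.. => #  t=3,i=18
  [3] ...## => #  t=0,i=13
  [2] ...#. => #  t=3,i=2
  [1] ....# => #  t=0,i=12
  [0] ..... => .  t=0,i=7
  bits 10110100110011110110010110111110 = 3033490878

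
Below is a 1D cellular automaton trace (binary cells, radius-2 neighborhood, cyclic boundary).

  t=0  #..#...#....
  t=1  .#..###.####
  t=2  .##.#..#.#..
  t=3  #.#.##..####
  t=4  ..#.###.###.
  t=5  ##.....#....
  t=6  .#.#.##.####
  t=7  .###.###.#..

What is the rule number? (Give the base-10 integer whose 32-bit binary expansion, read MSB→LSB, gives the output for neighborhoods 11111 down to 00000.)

2322839438

  ##### -> #   bit 31 = 1  t=3,i=10
  ####. -> .   bit 30 = 0  t=1,i=10
  ###.# -> .   bit 29 = 0  t=1,i=6
  ###.. -> .   bit 28 = 0  t=4,i=10
  ##.## -> #   bit 27 = 1  t=1,i=7
  ##.#. -> .   bit 26 = 0  t=1,i=0
  ##..# -> #   bit 25 = 1  t=3,i=6
  ##... -> .   bit 24 = 0  t=4,i=11
  #.### -> .   bit 23 = 0  t=1,i=8
  #.##. -> #   bit 22 = 1  t=3,i=4
  #.#.# -> #   bit 21 = 1  t=3,i=2
  #.#.. -> #   bit 20 = 1  t=1,i=1
  #..## -> .   bit 19 = 0  t=1,i=3
  #..#. -> .   bit 18 = 0  t=0,i=2
  #...# -> #   bit 17 = 1  t=0,i=5
  #.... -> #   bit 16 = 1  t=0,i=9
  .#### -> #   bit 15 = 1  t=1,i=9
  .###. -> .   bit 14 = 0  t=1,i=5
  .##.# -> #   bit 13 = 1  t=2,i=2
  .##.. -> #   bit 12 = 1  t=3,i=5
  .#.## -> .   bit 11 = 0  t=3,i=3
  .#.#. -> #   bit 10 = 1  t=2,i=8
  .#..# -> #   bit 9 = 1  t=0,i=1
  .#... -> #   bit 8 = 1  t=0,i=4
  ..### -> #   bit 7 = 1  t=1,i=4
  ..##. -> .   bit 6 = 0  t=2,i=1
  ..#.# -> .   bit 5 = 0  t=2,i=7
  ..#.. -> .   bit 4 = 0  t=0,i=0
  ...## -> #   bit 3 = 1  t=2,i=0
  ...#. -> #   bit 2 = 1  t=0,i=6
  ....# -> #   bit 1 = 1  t=0,i=10
  ..... -> .   bit 0 = 0  t=5,i=4
  bits 10001010011100111011011110001110 = 2322839438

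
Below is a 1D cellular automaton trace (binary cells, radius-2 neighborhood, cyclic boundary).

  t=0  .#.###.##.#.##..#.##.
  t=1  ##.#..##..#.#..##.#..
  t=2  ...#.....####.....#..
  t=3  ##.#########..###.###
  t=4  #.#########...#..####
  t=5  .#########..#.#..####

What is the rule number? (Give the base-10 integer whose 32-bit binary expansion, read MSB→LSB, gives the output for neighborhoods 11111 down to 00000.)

  nb #####: next=#  (t=3,i=5, bit31=1)
  nb ####.: next=#  (t=2,i=11, bit30=1)
  nb ###.#: next=.  (t=0,i=5, bit29=0)
  nb ###..: next=.  (t=2,i=12, bit28=0)
  nb ##.##: next=#  (t=0,i=6, bit27=1)
  nb ##.#.: next=.  (t=0,i=9, bit26=0)
  nb ##..#: next=.  (t=0,i=14, bit25=0)
  nb ##...: next=.  (t=2,i=13, bit24=0)
  nb #.###: next=#  (t=0,i=3, bit23=1)
  nb #.##.: next=#  (t=0,i=7, bit22=1)
  nb #.#.#: next=#  (t=0,i=10, bit21=1)
  nb #.#..: next=#  (t=1,i=3, bit20=1)
  nb #..##: next=.  (t=1,i=5, bit19=0)
  nb #..#.: next=#  (t=0,i=0, bit18=1)
  nb #...#: next=#  (t=4,i=12, bit17=1)
  nb #....: next=#  (t=2,i=5, bit16=1)
  nb .####: next=#  (t=2,i=10, bit15=1)
  nb .###.: next=.  (t=0,i=4, bit14=0)
  nb .##.#: next=.  (t=0,i=8, bit13=0)
  nb .##..: next=.  (t=0,i=13, bit12=0)
  nb .#.##: next=.  (t=0,i=2, bit11=0)
  nb .#.#.: next=#  (t=1,i=11, bit10=1)
  nb .#..#: next=.  (t=1,i=4, bit9=0)
  nb .#...: next=#  (t=2,i=4, bit8=1)
  nb ..###: next=#  (t=2,i=9, bit7=1)
  nb ..##.: next=.  (t=1,i=0, bit6=0)
  nb ..#.#: next=#  (t=0,i=1, bit5=1)
  nb ..#..: next=#  (t=2,i=3, bit4=1)
  nb ...##: next=#  (t=2,i=8, bit3=1)
  nb ...#.: next=.  (t=2,i=2, bit2=0)
  nb ....#: next=#  (t=2,i=1, bit1=1)
  nb .....: next=#  (t=2,i=0, bit0=1)
  bits 11001000111101111000010110111011 = 3371664827

3371664827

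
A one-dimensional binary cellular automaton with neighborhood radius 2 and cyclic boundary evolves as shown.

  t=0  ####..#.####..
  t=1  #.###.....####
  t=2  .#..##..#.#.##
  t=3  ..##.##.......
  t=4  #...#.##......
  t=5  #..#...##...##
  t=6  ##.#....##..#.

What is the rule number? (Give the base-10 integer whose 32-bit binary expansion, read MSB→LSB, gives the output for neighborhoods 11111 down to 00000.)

3674739350

  #####|#  b31=1 t=1,i=12
  ####.|#  b30=1 t=0,i=2
  ###.#|.  b29=0 t=1,i=0
  ###..|#  b28=1 t=0,i=3
  ##.##|#  b27=1 t=1,i=1
  ##.#.|.  b26=0 t=2,i=0
  ##..#|#  b25=1 t=0,i=4
  ##...|#  b24=1 t=1,i=5
  #.###|.  b23=0 t=0,i=8
  #.##.|.  b22=0 t=2,i=12
  #.#.#|.  b21=0 t=2,i=10
  #.#..|.  b20=0 t=2,i=1
  #..##|#  b19=1 t=0,i=13
  #..#.|.  b18=0 t=0,i=5
  #...#|.  b17=0 t=4,i=2
  #....|.  b16=0 t=1,i=6
  .####|.  b15=0 t=0,i=1
  .###.|.  b14=0 t=1,i=3
  .##.#|.  b13=0 t=2,i=13
  .##..|#  b12=1 t=2,i=5
  .#.##|.  b11=0 t=0,i=7
  .#.#.|.  b10=0 t=2,i=9
  .#..#|#  b9=1 t=2,i=2
  .#...|.  b8=0 t=4,i=1
  ..###|#  b7=1 t=0,i=0
  ..##.|.  b6=0 t=2,i=4
  ..#.#|.  b5=0 t=0,i=6
  ..#..|#  b4=1 t=4,i=0
  ...##|.  b3=0 t=1,i=9
  ...#.|#  b2=1 t=4,i=3
  ....#|#  b1=1 t=1,i=8
  .....|.  b0=0 t=1,i=7
  bits 11011011000010000001001010010110 = 3674739350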